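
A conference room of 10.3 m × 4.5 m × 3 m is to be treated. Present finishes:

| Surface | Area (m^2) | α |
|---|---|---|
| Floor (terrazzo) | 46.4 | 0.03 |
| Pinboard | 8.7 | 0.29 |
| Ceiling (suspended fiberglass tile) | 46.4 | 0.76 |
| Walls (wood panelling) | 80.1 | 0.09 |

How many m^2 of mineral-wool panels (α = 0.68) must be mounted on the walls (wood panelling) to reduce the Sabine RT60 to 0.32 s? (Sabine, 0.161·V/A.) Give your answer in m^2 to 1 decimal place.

40.0

Total absorption A₁ = 46.4×0.03 + 8.7×0.29 + 46.4×0.76 + 80.1×0.09
  = 1.392 + 2.523 + 35.264 + 7.209 = 46.388 m^2 sabins.
V = 139.05 m³. Target absorption A₂ = 0.161 × 139.05 / 0.32 = 69.960 sabins.
ΔA needed = 69.960 − 46.388 = 23.572 sabins.
Net gain per m^2: Δα = 0.68 − 0.09 = 0.59.
Panel area = 23.572 / 0.59 = 40.0 m^2.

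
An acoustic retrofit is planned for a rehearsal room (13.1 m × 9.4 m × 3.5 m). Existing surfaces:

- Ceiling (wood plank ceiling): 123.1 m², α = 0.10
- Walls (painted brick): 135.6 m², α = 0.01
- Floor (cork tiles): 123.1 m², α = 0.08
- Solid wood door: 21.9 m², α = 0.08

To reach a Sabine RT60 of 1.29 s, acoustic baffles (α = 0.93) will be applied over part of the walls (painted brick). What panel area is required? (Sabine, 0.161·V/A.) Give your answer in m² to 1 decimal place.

Summing Sᵢαᵢ: 12.310 + 1.356 + 9.848 + 1.752 → A₁ = 25.266 sabins.
V = 430.99 m³. Target absorption A₂ = 0.161 × 430.99 / 1.29 = 53.790 sabins.
Absorption to add: 53.790 − 25.266 = 28.524 sabins.
Each m² of panel replacing the walls (painted brick) adds (0.93 − 0.01) = 0.92 sabins.
Area = ΔA/Δα = 28.524/0.92 = 31.0 m².

31.0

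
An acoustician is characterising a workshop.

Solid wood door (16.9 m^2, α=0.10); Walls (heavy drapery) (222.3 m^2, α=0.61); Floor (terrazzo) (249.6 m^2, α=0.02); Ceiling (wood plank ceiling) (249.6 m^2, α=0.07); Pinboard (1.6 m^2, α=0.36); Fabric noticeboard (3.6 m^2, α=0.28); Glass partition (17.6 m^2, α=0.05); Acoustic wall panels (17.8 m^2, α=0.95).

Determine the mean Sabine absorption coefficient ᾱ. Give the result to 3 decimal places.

S = Σ Sᵢ = 16.9 + 222.3 + 249.6 + 249.6 + 1.6 + 3.6 + 17.6 + 17.8 = 779.0 m^2.
A = 16.9×0.10 + 222.3×0.61 + 249.6×0.02 + 249.6×0.07 + 1.6×0.36 + 3.6×0.28 + 17.6×0.05 + 17.8×0.95 = 179.131 sabins.
ᾱ = 179.131 / 779.0 = 0.230.

0.230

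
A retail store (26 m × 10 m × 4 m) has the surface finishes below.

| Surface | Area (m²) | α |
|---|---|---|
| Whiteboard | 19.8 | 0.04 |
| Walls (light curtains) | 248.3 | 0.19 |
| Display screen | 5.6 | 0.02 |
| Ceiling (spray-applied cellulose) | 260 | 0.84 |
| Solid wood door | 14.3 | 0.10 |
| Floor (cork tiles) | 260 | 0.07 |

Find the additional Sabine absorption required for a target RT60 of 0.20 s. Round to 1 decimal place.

551.1 sabins

Total absorption A₁ = 19.8*0.04 + 248.3*0.19 + 5.6*0.02 + 260*0.84 + 14.3*0.10 + 260*0.07
  = 0.792 + 47.177 + 0.112 + 218.400 + 1.430 + 18.200 = 286.111 m² sabins.
For T = 0.20 s, need A₂ = 0.161·V/T = 0.161·1040/0.20 = 837.200 sabins.
Shortfall: 837.200 − 286.111 = 551.1 sabins.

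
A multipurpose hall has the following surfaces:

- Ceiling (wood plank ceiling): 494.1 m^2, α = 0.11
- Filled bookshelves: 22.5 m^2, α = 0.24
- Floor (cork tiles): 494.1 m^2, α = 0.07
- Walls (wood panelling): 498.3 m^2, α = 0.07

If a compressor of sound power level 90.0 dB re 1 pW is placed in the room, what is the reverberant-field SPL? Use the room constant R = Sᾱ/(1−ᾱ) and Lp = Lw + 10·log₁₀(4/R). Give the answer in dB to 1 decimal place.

Σ(Sᵢαᵢ) = 494.1·0.11 + 22.5·0.24 + 494.1·0.07 + 498.3·0.07 = 129.219; total area S = 1509.0 m^2.
ᾱ = 129.219/1509.0 = 0.0856; R = Sᾱ/(1−ᾱ) = 129.219/(1−0.0856) = 141.316 m^2.
Lp = 90.0 + 10·log₁₀(4/141.316) = 90.0 + (-15.48) = 74.5 dB.

74.5 dB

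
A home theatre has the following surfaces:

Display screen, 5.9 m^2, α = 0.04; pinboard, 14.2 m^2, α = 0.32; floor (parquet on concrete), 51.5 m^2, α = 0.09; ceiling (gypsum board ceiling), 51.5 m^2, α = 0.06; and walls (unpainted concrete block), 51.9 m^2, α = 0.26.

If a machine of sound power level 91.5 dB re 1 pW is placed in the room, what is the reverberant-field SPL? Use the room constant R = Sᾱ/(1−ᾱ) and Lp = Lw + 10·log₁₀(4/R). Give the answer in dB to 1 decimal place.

Σ(Sᵢαᵢ) = 5.9×0.04 + 14.2×0.32 + 51.5×0.09 + 51.5×0.06 + 51.9×0.26 = 25.999; total area S = 175.0 m^2.
ᾱ = 0.1486, so room constant R = A/(1−ᾱ) = 30.537 m^2.
Lp = Lw + 10 log₁₀(4/R) = 91.5 -8.83 = 82.7 dB.

82.7 dB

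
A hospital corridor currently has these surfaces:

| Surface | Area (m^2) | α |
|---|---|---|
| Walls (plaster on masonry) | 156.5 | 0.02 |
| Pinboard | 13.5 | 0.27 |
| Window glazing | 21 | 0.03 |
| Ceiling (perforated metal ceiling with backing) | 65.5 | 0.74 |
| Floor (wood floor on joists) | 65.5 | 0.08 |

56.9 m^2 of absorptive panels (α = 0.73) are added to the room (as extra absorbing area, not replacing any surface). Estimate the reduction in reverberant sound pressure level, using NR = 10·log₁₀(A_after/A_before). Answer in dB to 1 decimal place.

A_before = Σ Sᵢαᵢ = 156.5×0.02 + 13.5×0.27 + 21×0.03 + 65.5×0.74 + 65.5×0.08 = 61.115 sabins.
Added absorption = 56.9 × 0.73 = 41.537 sabins.
A_after = 61.115 + 41.537 = 102.652 sabins.
Reduction = 10 log₁₀(A_after/A_before) = 10 log₁₀(1.6797) = 2.3 dB.

2.3 dB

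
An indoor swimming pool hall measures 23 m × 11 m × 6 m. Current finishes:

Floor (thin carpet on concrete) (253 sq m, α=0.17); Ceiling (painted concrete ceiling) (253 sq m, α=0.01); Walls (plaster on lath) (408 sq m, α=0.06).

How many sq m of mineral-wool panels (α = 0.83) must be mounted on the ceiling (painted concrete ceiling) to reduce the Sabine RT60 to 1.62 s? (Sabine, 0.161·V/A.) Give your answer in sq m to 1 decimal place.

98.6

Total absorption A₁ = 253·0.17 + 253·0.01 + 408·0.06
  = 43.010 + 2.530 + 24.480 = 70.020 sq m sabins.
V = 1518 m³. Target absorption A₂ = 0.161 × 1518 / 1.62 = 150.863 sabins.
Absorption to add: 150.863 − 70.020 = 80.843 sabins.
Each sq m of panel replacing the ceiling (painted concrete ceiling) adds (0.83 − 0.01) = 0.82 sabins.
Panel area = 80.843 / 0.82 = 98.6 sq m.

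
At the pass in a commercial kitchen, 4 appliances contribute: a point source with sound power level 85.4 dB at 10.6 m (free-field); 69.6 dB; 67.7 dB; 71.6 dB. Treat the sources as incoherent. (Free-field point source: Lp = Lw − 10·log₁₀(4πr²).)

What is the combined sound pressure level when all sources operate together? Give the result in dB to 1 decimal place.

74.7 dB

Source at 10.6 m: Lp = 85.4 − 10·log₁₀(4π·10.6²) = 85.4 − 10·log₁₀(1411.957) = 53.9 dB.
Sum in the linear (power) domain: Σ 10^(Lᵢ/10) = 10^(53.9/10) + 10^(69.6/10) + 10^(67.7/10) + 10^(71.6/10) = 2.971e+07.
Combined level = 10 log₁₀(2.971e+07) = 74.7 dB.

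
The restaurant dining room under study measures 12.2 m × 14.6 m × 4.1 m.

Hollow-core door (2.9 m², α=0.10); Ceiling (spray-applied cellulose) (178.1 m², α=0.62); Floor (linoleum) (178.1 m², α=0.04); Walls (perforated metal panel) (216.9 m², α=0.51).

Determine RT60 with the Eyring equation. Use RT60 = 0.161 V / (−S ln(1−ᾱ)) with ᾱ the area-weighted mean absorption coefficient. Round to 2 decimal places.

0.40 s

S = Σ Sᵢ = 576.0 m².
Σ(Sᵢαᵢ) = 2.9×0.10 + 178.1×0.62 + 178.1×0.04 + 216.9×0.51 = 228.455.
Mean coefficient ᾱ = A/S = 0.3966.
Eyring denominator: −S ln(1−ᾱ) = 290.981.
V = 12.2 × 14.6 × 4.1 = 730.292 m³.
T = 0.161·V/[−S·ln(1−ᾱ)] = 0.161·730.292/290.981 = 0.40 s.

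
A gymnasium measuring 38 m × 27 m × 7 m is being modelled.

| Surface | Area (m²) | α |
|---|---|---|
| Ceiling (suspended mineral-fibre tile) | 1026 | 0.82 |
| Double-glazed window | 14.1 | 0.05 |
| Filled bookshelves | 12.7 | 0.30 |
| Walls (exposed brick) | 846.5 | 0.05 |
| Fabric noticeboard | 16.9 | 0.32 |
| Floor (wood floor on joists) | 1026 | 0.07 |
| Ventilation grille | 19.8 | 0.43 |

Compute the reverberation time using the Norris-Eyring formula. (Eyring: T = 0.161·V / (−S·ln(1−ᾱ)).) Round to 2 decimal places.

0.98 s

Total surface area S = 1026 + 14.1 + 12.7 + 846.5 + 16.9 + 1026 + 19.8 = 2962.0 m².
Absorption A = 1026·0.82 + 14.1·0.05 + 12.7·0.30 + 846.5·0.05 + 16.9·0.32 + 1026·0.07 + 19.8·0.43 = 973.902 sabins.
Mean coefficient ᾱ = A/S = 0.3288.
Eyring denominator: −S ln(1−ᾱ) = 1180.914.
V = 38 × 27 × 7 = 7182 m³.
T = 0.161·V/[−S·ln(1−ᾱ)] = 0.161·7182/1180.914 = 0.98 s.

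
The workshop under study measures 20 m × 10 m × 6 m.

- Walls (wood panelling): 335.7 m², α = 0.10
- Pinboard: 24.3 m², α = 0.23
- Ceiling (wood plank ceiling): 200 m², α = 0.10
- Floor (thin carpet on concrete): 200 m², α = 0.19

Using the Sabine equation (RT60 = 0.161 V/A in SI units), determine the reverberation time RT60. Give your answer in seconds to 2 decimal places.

Summing Sᵢαᵢ: 33.570 + 5.589 + 20.000 + 38.000 → A = 97.159 sabins.
Room volume: 1200 m³.
T = 0.161 V/A = 0.161·1200/97.159 = 1.99 s.

1.99 seconds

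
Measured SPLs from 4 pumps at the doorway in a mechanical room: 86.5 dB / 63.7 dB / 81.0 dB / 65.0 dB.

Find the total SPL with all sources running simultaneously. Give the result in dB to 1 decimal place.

87.6 dB

Converting to relative power and adding: 10^(86.5/10) + 10^(63.7/10) + 10^(81.0/10) + 10^(65.0/10) = 5.781e+08.
Combined level = 10 log₁₀(5.781e+08) = 87.6 dB.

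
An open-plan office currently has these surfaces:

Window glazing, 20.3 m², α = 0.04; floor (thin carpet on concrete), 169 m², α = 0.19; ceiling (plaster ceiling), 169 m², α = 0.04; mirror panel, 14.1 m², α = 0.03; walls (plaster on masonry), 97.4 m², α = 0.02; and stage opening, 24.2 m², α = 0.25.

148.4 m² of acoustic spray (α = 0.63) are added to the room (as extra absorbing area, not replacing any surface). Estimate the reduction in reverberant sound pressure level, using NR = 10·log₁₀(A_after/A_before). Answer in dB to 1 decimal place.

A_before = Σ Sᵢαᵢ = 20.3×0.04 + 169×0.19 + 169×0.04 + 14.1×0.03 + 97.4×0.02 + 24.2×0.25 = 48.103 sabins.
Treatment contributes 148.4·0.63 = 93.492 sabins.
New total A_after = 141.595 sabins.
NR = 10·log₁₀(141.595/48.103) = 4.7 dB.

4.7 dB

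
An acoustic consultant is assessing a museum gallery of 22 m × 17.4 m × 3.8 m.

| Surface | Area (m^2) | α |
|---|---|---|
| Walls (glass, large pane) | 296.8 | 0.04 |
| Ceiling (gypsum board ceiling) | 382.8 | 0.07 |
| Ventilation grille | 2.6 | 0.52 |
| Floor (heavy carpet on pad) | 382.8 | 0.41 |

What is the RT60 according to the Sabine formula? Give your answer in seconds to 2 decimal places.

1.19 seconds

Total absorption A = 296.8·0.04 + 382.8·0.07 + 2.6·0.52 + 382.8·0.41
  = 11.872 + 26.796 + 1.352 + 156.948 = 196.968 m^2 sabins.
Room volume: 1454.64 m³.
RT60 = 0.161 · V / A = 0.161 × 1454.64 / 196.968 = 1.19 s.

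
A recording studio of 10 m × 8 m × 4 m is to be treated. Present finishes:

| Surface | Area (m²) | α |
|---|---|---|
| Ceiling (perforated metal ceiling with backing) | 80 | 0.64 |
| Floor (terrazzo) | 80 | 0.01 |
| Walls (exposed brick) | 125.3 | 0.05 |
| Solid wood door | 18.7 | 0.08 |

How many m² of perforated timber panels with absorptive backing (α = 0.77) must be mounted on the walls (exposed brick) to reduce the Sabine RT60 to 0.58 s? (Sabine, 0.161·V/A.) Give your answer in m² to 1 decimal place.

Summing Sᵢαᵢ: 51.200 + 0.800 + 6.265 + 1.496 → A₁ = 59.761 sabins.
Required A₂ = 0.161·320/0.58 = 88.828 sabins.
ΔA needed = 88.828 − 59.761 = 29.067 sabins.
Net gain per m²: Δα = 0.77 − 0.05 = 0.72.
Area = ΔA/Δα = 29.067/0.72 = 40.4 m².

40.4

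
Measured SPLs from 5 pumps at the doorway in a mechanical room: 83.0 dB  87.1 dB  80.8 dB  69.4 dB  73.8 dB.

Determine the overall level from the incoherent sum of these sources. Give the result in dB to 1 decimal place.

89.4 dB

Sum in the linear (power) domain: Σ 10^(Lᵢ/10) = 10^(83.0/10) + 10^(87.1/10) + 10^(80.8/10) + 10^(69.4/10) + 10^(73.8/10) = 8.653e+08.
Combined level = 10 log₁₀(8.653e+08) = 89.4 dB.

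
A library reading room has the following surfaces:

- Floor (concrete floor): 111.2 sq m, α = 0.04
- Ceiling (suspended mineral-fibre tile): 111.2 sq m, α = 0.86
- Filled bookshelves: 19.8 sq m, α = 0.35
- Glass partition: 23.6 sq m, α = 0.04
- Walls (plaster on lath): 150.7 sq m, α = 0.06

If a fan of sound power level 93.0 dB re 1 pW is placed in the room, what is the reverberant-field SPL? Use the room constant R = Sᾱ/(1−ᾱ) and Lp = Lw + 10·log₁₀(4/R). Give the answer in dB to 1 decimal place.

76.9 dB

Σ(Sᵢαᵢ) = 111.2×0.04 + 111.2×0.86 + 19.8×0.35 + 23.6×0.04 + 150.7×0.06 = 116.996; total area S = 416.5 sq m.
ᾱ = 0.2809, so room constant R = A/(1−ᾱ) = 162.698 sq m.
Lp = Lw + 10 log₁₀(4/R) = 93.0 -16.09 = 76.9 dB.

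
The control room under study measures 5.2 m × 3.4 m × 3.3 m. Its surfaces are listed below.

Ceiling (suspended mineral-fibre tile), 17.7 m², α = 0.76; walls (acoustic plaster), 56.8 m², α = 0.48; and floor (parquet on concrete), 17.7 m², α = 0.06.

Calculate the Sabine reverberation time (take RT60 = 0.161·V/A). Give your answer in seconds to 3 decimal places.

Summing Sᵢαᵢ: 13.452 + 27.264 + 1.062 → A = 41.778 sabins.
Volume V = 5.2 × 3.4 × 3.3 = 58.344 m³.
T = 0.161 V/A = 0.161·58.344/41.778 = 0.225 s.

0.225 s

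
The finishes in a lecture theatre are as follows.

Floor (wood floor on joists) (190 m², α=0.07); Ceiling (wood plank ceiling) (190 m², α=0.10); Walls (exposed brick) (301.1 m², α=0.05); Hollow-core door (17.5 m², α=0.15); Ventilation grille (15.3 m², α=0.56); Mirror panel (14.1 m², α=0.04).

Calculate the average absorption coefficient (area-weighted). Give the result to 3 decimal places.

0.081

S = Σ Sᵢ = 190 + 190 + 301.1 + 17.5 + 15.3 + 14.1 = 728.0 m².
Σ(Sᵢαᵢ) = 190×0.07 + 190×0.10 + 301.1×0.05 + 17.5×0.15 + 15.3×0.56 + 14.1×0.04 = 59.112.
ᾱ = 59.112 / 728.0 = 0.081.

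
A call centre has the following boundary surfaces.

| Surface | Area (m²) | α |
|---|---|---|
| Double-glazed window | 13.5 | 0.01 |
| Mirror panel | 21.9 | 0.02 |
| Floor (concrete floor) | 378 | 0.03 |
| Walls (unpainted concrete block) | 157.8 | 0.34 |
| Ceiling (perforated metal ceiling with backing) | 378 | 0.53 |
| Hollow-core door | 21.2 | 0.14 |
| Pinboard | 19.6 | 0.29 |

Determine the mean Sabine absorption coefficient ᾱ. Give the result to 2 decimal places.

0.28

Total surface area S = 990.0 m².
Σ(Sᵢαᵢ) = 13.5*0.01 + 21.9*0.02 + 378*0.03 + 157.8*0.34 + 378*0.53 + 21.2*0.14 + 19.6*0.29 = 274.557.
ᾱ = 274.557 / 990.0 = 0.28.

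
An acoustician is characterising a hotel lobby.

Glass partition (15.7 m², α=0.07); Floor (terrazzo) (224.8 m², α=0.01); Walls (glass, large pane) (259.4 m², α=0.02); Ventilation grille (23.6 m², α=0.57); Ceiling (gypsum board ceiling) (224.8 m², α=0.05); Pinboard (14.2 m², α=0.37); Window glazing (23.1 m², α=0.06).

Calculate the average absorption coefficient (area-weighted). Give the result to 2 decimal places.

0.05

Total surface area S = 785.6 m².
A = 15.7·0.07 + 224.8·0.01 + 259.4·0.02 + 23.6·0.57 + 224.8·0.05 + 14.2·0.37 + 23.1·0.06 = 39.867 sabins.
ᾱ = A/S = 0.05.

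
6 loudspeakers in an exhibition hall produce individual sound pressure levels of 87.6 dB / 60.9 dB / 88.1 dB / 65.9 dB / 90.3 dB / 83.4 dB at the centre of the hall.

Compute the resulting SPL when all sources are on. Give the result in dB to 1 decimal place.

Σ 10^(Lᵢ/10) = 2.517e+09.
Back to dB: 10·log₁₀ Σ = 94.0 dB.

94.0 dB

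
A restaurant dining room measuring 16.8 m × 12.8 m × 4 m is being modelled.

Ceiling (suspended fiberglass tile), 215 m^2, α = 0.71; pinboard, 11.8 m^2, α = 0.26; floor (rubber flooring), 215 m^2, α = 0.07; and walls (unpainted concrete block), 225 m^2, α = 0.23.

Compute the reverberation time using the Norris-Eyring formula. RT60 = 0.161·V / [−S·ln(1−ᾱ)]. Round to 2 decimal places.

S = Σ Sᵢ = 666.8 m^2.
Σ(Sᵢαᵢ) = 215×0.71 + 11.8×0.26 + 215×0.07 + 225×0.23 = 222.518.
ᾱ = 222.518 / 666.8 = 0.3337.
Eyring denominator: −S ln(1−ᾱ) = 270.731.
V = 16.8 × 12.8 × 4 = 860.16 m³.
T = 0.161·V/[−S·ln(1−ᾱ)] = 0.161·860.16/270.731 = 0.51 s.

0.51 s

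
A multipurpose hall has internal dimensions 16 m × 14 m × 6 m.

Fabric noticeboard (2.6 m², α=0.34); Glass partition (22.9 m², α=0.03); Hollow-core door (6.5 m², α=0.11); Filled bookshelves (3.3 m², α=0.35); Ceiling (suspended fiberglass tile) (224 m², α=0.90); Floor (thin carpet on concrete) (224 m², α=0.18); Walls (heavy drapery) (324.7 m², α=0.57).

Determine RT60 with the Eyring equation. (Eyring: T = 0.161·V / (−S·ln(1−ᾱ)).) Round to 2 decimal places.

0.35 seconds

S = Σ Sᵢ = 808.0 m².
Absorption A = 2.6·0.34 + 22.9·0.03 + 6.5·0.11 + 3.3·0.35 + 224·0.90 + 224·0.18 + 324.7·0.57 = 430.440 sabins.
ᾱ = 430.440 / 808.0 = 0.5327.
−S·ln(1−ᾱ) = −808.0 × ln(1 − 0.5327) = 614.713.
V = 16 × 14 × 6 = 1344 m³.
T = 0.161·V/[−S·ln(1−ᾱ)] = 0.161·1344/614.713 = 0.35 s.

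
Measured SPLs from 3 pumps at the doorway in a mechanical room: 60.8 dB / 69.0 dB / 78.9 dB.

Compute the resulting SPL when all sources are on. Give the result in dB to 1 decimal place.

79.4 dB

Σ 10^(Lᵢ/10) = 8.677e+07.
L_total = 10·log₁₀(8.677e+07) = 79.4 dB.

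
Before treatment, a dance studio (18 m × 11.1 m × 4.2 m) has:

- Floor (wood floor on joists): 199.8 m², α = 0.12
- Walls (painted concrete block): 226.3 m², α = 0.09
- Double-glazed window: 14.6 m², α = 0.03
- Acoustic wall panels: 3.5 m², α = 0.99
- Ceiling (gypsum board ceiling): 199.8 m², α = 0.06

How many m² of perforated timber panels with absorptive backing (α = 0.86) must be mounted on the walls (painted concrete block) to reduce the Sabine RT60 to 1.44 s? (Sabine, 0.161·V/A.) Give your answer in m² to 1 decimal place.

Total absorption A₁ = 199.8*0.12 + 226.3*0.09 + 14.6*0.03 + 3.5*0.99 + 199.8*0.06
  = 23.976 + 20.367 + 0.438 + 3.465 + 11.988 = 60.234 m² sabins.
V = 839.16 m³. Target absorption A₂ = 0.161 × 839.16 / 1.44 = 93.823 sabins.
Absorption to add: 93.823 − 60.234 = 33.589 sabins.
Each m² of panel replacing the walls (painted concrete block) adds (0.86 − 0.09) = 0.77 sabins.
Area = ΔA/Δα = 33.589/0.77 = 43.6 m².

43.6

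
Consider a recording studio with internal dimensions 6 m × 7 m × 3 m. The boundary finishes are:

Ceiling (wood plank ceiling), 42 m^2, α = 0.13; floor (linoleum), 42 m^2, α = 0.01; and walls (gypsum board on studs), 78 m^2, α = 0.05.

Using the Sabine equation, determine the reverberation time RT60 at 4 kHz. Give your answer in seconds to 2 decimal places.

Summing Sᵢαᵢ: 5.460 + 0.420 + 3.900 → A = 9.780 sabins.
Room volume: 126 m³.
T = 0.161 V/A = 0.161·126/9.780 = 2.07 s.

2.07 s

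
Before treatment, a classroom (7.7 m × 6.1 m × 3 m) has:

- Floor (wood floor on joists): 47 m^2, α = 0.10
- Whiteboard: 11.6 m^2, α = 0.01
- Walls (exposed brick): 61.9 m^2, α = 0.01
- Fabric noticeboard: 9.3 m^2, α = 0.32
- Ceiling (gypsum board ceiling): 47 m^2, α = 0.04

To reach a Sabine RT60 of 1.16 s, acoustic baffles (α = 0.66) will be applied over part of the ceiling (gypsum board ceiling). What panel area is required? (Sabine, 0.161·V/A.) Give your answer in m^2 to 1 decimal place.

Summing Sᵢαᵢ: 4.700 + 0.116 + 0.619 + 2.976 + 1.880 → A₁ = 10.291 sabins.
Required A₂ = 0.161·140.91/1.16 = 19.557 sabins.
Absorption to add: 19.557 − 10.291 = 9.266 sabins.
Net gain per m^2: Δα = 0.66 − 0.04 = 0.62.
Panel area = 9.266 / 0.62 = 14.9 m^2.

14.9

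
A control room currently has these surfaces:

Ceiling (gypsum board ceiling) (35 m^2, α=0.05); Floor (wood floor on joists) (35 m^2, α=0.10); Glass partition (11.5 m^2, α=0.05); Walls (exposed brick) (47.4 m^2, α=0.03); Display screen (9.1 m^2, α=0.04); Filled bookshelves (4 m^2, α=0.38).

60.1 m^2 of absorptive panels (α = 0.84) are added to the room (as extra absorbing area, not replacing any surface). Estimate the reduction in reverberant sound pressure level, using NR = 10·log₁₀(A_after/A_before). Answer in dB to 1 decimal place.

Equivalent absorption area: A_before = 35*0.05 + 35*0.10 + 11.5*0.05 + 47.4*0.03 + 9.1*0.04 + 4*0.38 = 9.131 m^2.
Treatment contributes 60.1·0.84 = 50.484 sabins.
New total A_after = 59.615 sabins.
Reduction = 10 log₁₀(A_after/A_before) = 10 log₁₀(6.5289) = 8.1 dB.

8.1 dB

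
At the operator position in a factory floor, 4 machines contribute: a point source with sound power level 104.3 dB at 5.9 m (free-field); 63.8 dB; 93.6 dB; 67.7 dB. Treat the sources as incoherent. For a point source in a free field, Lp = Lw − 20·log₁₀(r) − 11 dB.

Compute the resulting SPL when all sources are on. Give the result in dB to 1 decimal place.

Source at 5.9 m: Lp = 104.3 − 20·log₁₀(5.9) − 11 = 77.9 dB.
Sum in the linear (power) domain: Σ 10^(Lᵢ/10) = 10^(77.9/10) + 10^(63.8/10) + 10^(93.6/10) + 10^(67.7/10) = 2.361e+09.
Combined level = 10 log₁₀(2.361e+09) = 93.7 dB.

93.7 dB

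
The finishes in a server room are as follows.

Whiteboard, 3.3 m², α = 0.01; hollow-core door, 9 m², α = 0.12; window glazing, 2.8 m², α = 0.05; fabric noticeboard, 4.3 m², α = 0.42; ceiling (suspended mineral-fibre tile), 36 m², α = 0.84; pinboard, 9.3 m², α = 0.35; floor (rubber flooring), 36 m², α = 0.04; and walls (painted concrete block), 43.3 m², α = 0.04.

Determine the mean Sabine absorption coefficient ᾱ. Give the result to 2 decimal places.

0.28

S = Σ Sᵢ = 3.3 + 9 + 2.8 + 4.3 + 36 + 9.3 + 36 + 43.3 = 144.0 m².
Σ(Sᵢαᵢ) = 3.3*0.01 + 9*0.12 + 2.8*0.05 + 4.3*0.42 + 36*0.84 + 9.3*0.35 + 36*0.04 + 43.3*0.04 = 39.726.
ᾱ = 39.726 / 144.0 = 0.28.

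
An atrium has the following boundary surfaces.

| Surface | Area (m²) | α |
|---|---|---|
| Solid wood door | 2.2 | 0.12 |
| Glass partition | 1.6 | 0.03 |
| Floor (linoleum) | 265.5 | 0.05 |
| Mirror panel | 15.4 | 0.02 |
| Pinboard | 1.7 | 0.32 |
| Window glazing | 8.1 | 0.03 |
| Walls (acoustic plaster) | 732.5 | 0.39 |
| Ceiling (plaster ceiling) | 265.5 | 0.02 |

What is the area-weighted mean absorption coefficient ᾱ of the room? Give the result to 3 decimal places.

0.236

S = Σ Sᵢ = 2.2 + 1.6 + 265.5 + 15.4 + 1.7 + 8.1 + 732.5 + 265.5 = 1292.5 m².
Σ(Sᵢαᵢ) = 2.2*0.12 + 1.6*0.03 + 265.5*0.05 + 15.4*0.02 + 1.7*0.32 + 8.1*0.03 + 732.5*0.39 + 265.5*0.02 = 305.667.
ᾱ = 305.667 / 1292.5 = 0.236.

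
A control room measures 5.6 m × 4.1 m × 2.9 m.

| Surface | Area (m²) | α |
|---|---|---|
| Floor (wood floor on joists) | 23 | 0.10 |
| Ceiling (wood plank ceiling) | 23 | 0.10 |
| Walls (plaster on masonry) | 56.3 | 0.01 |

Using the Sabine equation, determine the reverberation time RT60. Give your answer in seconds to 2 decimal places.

A = Σ Sᵢαᵢ = 23×0.10 + 23×0.10 + 56.3×0.01 = 5.163 sabins.
Room volume: 66.584 m³.
RT60 = 0.161 · V / A = 0.161 × 66.584 / 5.163 = 2.08 s.

2.08 sec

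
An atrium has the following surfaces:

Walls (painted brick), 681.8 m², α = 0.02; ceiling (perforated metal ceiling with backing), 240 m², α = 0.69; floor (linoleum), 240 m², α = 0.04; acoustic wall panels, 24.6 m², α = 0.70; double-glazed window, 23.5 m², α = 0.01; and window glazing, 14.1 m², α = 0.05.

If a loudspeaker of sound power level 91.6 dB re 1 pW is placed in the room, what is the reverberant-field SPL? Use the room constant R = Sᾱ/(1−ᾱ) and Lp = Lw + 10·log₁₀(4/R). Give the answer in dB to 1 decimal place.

73.7 dB

A = 206.996 sabins; S = 1224.0 m².
ᾱ = 206.996/1224.0 = 0.1691; R = Sᾱ/(1−ᾱ) = 206.996/(1−0.1691) = 249.123 m².
Lp = 91.6 + 10·log₁₀(4/249.123) = 91.6 + (-17.94) = 73.7 dB.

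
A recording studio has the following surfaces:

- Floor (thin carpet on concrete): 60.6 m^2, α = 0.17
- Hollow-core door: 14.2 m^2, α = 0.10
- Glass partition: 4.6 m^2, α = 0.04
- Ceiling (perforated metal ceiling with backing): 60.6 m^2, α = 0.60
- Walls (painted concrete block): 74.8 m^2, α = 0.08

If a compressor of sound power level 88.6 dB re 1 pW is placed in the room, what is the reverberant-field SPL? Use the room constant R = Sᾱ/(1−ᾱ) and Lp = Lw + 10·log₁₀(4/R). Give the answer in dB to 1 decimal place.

Σ(Sᵢαᵢ) = 60.6×0.17 + 14.2×0.10 + 4.6×0.04 + 60.6×0.60 + 74.8×0.08 = 54.250; total area S = 214.8 m^2.
ᾱ = 54.250/214.8 = 0.2526; R = Sᾱ/(1−ᾱ) = 54.250/(1−0.2526) = 72.585 m^2.
Lp = 88.6 + 10·log₁₀(4/72.585) = 88.6 + (-12.59) = 76.0 dB.

76.0 dB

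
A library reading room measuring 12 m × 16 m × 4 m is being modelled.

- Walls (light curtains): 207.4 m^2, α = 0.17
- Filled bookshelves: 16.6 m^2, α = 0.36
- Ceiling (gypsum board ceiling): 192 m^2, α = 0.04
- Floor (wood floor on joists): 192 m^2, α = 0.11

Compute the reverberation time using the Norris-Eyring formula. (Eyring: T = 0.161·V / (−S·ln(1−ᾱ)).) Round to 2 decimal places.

1.66 s

Total surface area S = 207.4 + 16.6 + 192 + 192 = 608.0 m^2.
Absorption A = 207.4·0.17 + 16.6·0.36 + 192·0.04 + 192·0.11 = 70.034 sabins.
Mean coefficient ᾱ = A/S = 0.1152.
Eyring denominator: −S ln(1−ᾱ) = 74.415.
V = 12 × 16 × 4 = 768 m³.
T = 0.161·V/[−S·ln(1−ᾱ)] = 0.161·768/74.415 = 1.66 s.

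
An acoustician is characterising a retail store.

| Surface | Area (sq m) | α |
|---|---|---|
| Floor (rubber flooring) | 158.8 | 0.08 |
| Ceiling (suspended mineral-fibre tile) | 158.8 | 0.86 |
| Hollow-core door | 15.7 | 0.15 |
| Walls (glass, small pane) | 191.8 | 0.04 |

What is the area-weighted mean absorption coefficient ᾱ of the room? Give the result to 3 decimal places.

0.303

S = Σ Sᵢ = 158.8 + 158.8 + 15.7 + 191.8 = 525.1 sq m.
Σ(Sᵢαᵢ) = 158.8*0.08 + 158.8*0.86 + 15.7*0.15 + 191.8*0.04 = 159.299.
ᾱ = A/S = 0.303.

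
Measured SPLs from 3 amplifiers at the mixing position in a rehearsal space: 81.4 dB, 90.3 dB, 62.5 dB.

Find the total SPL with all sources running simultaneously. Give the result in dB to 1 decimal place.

Sum in the linear (power) domain: Σ 10^(Lᵢ/10) = 10^(81.4/10) + 10^(90.3/10) + 10^(62.5/10) = 1.211e+09.
Back to dB: 10·log₁₀ Σ = 90.8 dB.

90.8 dB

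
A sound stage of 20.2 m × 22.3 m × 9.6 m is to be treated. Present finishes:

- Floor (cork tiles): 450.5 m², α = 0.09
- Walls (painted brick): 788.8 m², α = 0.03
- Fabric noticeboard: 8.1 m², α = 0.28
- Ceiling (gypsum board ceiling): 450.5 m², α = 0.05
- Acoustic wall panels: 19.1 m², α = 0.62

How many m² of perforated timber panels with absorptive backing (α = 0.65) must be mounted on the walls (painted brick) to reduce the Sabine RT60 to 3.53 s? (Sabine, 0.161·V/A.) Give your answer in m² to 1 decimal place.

Summing Sᵢαᵢ: 40.545 + 23.664 + 2.268 + 22.525 + 11.842 → A₁ = 100.844 sabins.
V = 4324.416 m³. Target absorption A₂ = 0.161 × 4324.416 / 3.53 = 197.233 sabins.
ΔA needed = 197.233 − 100.844 = 96.389 sabins.
Net gain per m²: Δα = 0.65 − 0.03 = 0.62.
Area = ΔA/Δα = 96.389/0.62 = 155.5 m².

155.5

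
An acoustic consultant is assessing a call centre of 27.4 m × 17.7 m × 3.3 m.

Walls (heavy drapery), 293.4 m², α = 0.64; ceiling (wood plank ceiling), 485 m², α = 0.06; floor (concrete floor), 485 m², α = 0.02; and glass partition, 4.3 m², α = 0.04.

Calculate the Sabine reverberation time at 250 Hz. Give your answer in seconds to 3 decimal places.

1.136 s

Equivalent absorption area: A = 293.4·0.64 + 485·0.06 + 485·0.02 + 4.3·0.04 = 226.748 m².
V = 27.4·17.7·3.3 = 1600.434 m³.
Sabine: RT60 = 0.161 × 1600.434 / 226.748 = 1.136 s.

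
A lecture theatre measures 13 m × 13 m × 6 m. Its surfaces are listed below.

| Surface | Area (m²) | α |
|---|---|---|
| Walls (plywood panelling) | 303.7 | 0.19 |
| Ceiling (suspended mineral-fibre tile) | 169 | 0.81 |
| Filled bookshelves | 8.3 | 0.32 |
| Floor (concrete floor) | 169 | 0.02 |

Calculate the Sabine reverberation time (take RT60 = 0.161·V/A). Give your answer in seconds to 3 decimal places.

0.814 sec

Summing Sᵢαᵢ: 57.703 + 136.890 + 2.656 + 3.380 → A = 200.629 sabins.
Volume V = 13 × 13 × 6 = 1014 m³.
T = 0.161 V/A = 0.161·1014/200.629 = 0.814 s.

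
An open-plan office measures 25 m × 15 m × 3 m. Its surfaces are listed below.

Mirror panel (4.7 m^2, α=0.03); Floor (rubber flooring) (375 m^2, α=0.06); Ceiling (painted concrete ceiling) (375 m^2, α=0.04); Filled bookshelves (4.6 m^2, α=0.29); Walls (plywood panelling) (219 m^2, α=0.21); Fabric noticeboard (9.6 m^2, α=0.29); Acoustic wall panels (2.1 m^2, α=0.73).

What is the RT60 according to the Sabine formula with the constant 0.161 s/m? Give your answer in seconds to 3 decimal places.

Summing Sᵢαᵢ: 0.141 + 22.500 + 15.000 + 1.334 + 45.990 + 2.784 + 1.533 → A = 89.282 sabins.
V = 25·15·3 = 1125 m³.
Sabine: RT60 = 0.161 × 1125 / 89.282 = 2.029 s.

2.029 sec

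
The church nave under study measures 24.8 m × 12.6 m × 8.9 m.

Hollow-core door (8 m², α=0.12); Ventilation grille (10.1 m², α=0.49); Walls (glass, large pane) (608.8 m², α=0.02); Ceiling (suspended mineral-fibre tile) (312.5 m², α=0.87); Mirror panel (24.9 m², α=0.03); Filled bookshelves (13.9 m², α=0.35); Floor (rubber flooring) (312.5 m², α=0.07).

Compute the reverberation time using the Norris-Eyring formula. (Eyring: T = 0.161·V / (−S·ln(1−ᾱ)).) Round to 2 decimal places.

1.23 seconds

Total surface area S = 8 + 10.1 + 608.8 + 312.5 + 24.9 + 13.9 + 312.5 = 1290.7 m².
Absorption A = 8·0.12 + 10.1·0.49 + 608.8·0.02 + 312.5·0.87 + 24.9·0.03 + 13.9·0.35 + 312.5·0.07 = 317.447 sabins.
Mean coefficient ᾱ = A/S = 0.2459.
Eyring denominator: −S ln(1−ᾱ) = 364.275.
V = 24.8 × 12.6 × 8.9 = 2781.072 m³.
RT60 = 0.161 × 2781.072 / 364.275 = 1.23 s.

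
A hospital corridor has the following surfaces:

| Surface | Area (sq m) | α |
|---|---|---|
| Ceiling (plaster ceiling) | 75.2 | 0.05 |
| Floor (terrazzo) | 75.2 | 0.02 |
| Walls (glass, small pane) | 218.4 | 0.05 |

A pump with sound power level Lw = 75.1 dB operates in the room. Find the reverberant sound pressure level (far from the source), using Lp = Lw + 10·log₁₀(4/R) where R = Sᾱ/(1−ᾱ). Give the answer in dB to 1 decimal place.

A = 16.184 sabins; S = 368.8 sq m.
ᾱ = 0.0439, so room constant R = A/(1−ᾱ) = 16.927 sq m.
Lp = 75.1 + 10·log₁₀(4/16.927) = 75.1 + (-6.27) = 68.8 dB.

68.8 dB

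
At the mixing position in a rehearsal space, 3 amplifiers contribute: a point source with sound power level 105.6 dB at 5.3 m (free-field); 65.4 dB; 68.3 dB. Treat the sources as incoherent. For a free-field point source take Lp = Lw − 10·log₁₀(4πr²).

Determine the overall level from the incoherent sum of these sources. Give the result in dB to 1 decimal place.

80.5 dB

Source at 5.3 m: Lp = 105.6 − 10·log₁₀(4π·5.3²) = 105.6 − 10·log₁₀(352.989) = 80.1 dB.
Sum in the linear (power) domain: Σ 10^(Lᵢ/10) = 10^(80.1/10) + 10^(65.4/10) + 10^(68.3/10) = 1.126e+08.
Combined level = 10 log₁₀(1.126e+08) = 80.5 dB.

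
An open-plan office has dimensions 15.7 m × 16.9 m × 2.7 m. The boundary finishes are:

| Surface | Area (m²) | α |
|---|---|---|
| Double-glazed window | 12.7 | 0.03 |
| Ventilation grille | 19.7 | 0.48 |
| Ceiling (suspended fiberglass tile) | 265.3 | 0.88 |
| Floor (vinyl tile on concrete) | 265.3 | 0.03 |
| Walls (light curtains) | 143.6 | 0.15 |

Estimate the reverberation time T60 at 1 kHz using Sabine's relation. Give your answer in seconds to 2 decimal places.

0.42 seconds

Equivalent absorption area: A = 12.7·0.03 + 19.7·0.48 + 265.3·0.88 + 265.3·0.03 + 143.6·0.15 = 272.800 m².
V = 15.7·16.9·2.7 = 716.391 m³.
RT60 = 0.161 · V / A = 0.161 × 716.391 / 272.800 = 0.42 s.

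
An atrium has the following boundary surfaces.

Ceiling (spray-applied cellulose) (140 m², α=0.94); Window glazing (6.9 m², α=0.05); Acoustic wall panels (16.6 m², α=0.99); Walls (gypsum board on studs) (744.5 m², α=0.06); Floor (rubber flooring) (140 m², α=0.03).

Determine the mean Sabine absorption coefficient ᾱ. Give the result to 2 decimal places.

S = Σ Sᵢ = 140 + 6.9 + 16.6 + 744.5 + 140 = 1048.0 m².
A = 140×0.94 + 6.9×0.05 + 16.6×0.99 + 744.5×0.06 + 140×0.03 = 197.249 sabins.
ᾱ = A/S = 0.19.

0.19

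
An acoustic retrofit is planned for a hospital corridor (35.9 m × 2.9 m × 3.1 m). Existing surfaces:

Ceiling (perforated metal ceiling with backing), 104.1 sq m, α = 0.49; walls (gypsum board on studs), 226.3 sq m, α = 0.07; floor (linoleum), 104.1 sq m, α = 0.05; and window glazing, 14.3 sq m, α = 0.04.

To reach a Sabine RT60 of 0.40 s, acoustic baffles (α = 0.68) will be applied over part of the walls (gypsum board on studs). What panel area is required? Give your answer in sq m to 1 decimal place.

93.9

Summing Sᵢαᵢ: 51.009 + 15.841 + 5.205 + 0.572 → A₁ = 72.627 sabins.
Required A₂ = 0.161·322.741/0.40 = 129.903 sabins.
Absorption to add: 129.903 − 72.627 = 57.276 sabins.
Each sq m of panel replacing the walls (gypsum board on studs) adds (0.68 − 0.07) = 0.61 sabins.
Panel area = 57.276 / 0.61 = 93.9 sq m.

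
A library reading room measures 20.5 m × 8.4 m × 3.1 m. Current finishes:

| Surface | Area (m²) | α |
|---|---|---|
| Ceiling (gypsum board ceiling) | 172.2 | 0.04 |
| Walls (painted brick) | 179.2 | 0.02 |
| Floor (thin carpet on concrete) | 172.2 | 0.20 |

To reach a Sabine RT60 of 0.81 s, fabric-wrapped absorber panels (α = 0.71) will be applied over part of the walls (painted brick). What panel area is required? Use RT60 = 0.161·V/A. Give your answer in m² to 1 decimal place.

Equivalent absorption area: A₁ = 172.2·0.04 + 179.2·0.02 + 172.2·0.20 = 44.912 m².
V = 533.82 m³. Target absorption A₂ = 0.161 × 533.82 / 0.81 = 106.105 sabins.
Absorption to add: 106.105 − 44.912 = 61.193 sabins.
Each m² of panel replacing the walls (painted brick) adds (0.71 − 0.02) = 0.69 sabins.
Panel area = 61.193 / 0.69 = 88.7 m².

88.7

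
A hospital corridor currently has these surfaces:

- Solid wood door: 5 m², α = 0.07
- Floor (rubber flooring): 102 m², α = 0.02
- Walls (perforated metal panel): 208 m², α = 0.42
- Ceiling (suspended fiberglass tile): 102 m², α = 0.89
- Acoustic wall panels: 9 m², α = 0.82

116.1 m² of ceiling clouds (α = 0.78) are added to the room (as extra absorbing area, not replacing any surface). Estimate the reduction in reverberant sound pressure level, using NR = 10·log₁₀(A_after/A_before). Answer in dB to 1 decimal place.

1.7 dB

A_before = Σ Sᵢαᵢ = 5*0.07 + 102*0.02 + 208*0.42 + 102*0.89 + 9*0.82 = 187.910 sabins.
Treatment contributes 116.1·0.78 = 90.558 sabins.
A_after = 187.910 + 90.558 = 278.468 sabins.
Reduction = 10 log₁₀(A_after/A_before) = 10 log₁₀(1.4819) = 1.7 dB.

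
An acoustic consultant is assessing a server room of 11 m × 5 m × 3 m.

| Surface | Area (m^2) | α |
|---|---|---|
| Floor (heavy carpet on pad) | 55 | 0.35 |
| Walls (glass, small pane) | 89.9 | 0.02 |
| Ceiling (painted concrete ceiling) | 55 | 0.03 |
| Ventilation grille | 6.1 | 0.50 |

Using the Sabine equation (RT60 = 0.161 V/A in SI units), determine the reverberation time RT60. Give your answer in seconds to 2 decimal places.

1.03 s

Equivalent absorption area: A = 55*0.35 + 89.9*0.02 + 55*0.03 + 6.1*0.50 = 25.748 m^2.
Volume V = 11 × 5 × 3 = 165 m³.
Sabine: RT60 = 0.161 × 165 / 25.748 = 1.03 s.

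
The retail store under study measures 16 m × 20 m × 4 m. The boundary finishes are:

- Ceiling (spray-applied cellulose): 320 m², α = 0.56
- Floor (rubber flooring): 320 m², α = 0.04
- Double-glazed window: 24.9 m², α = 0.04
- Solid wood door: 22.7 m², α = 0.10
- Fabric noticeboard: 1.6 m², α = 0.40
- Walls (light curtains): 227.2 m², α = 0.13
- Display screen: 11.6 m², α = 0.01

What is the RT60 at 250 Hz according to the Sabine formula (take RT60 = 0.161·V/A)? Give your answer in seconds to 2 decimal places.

Total absorption A = 320·0.56 + 320·0.04 + 24.9·0.04 + 22.7·0.10 + 1.6·0.40 + 227.2·0.13 + 11.6·0.01
  = 179.200 + 12.800 + 0.996 + 2.270 + 0.640 + 29.536 + 0.116 = 225.558 m² sabins.
Volume V = 16 × 20 × 4 = 1280 m³.
Sabine: RT60 = 0.161 × 1280 / 225.558 = 0.91 s.

0.91 sec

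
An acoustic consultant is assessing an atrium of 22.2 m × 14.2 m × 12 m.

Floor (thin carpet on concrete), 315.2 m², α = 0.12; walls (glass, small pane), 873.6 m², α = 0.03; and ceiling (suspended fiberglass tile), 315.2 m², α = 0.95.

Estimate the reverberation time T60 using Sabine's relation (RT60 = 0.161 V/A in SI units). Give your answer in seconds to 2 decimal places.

Total absorption A = 315.2·0.12 + 873.6·0.03 + 315.2·0.95
  = 37.824 + 26.208 + 299.440 = 363.472 m² sabins.
V = 22.2·14.2·12 = 3782.88 m³.
T = 0.161 V/A = 0.161·3782.88/363.472 = 1.68 s.

1.68 s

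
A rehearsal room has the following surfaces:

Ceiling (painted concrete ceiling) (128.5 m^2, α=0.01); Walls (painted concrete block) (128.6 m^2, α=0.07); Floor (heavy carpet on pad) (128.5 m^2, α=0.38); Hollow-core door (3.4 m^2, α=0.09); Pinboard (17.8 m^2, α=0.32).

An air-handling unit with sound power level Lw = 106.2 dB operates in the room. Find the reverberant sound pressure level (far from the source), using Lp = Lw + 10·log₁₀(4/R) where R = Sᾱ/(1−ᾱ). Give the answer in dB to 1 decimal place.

93.3 dB

Σ(Sᵢαᵢ) = 128.5·0.01 + 128.6·0.07 + 128.5·0.38 + 3.4·0.09 + 17.8·0.32 = 65.119; total area S = 406.8 m^2.
ᾱ = 0.1601, so room constant R = A/(1−ᾱ) = 77.532 m^2.
Lp = 106.2 + 10·log₁₀(4/77.532) = 106.2 + (-12.87) = 93.3 dB.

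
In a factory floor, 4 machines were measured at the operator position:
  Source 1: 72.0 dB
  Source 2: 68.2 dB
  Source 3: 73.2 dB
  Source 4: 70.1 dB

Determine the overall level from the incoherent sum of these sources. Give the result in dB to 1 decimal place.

77.3 dB

Σ 10^(Lᵢ/10) = 5.358e+07.
L_total = 10·log₁₀(5.358e+07) = 77.3 dB.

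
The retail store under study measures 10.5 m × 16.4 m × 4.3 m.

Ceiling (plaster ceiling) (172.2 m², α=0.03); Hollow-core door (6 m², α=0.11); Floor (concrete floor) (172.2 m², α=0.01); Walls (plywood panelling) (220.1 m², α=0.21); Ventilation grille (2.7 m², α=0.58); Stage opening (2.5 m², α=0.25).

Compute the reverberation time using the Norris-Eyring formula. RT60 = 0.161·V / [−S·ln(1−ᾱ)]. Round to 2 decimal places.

2.03 s

S = Σ Sᵢ = 575.7 m².
Σ(Sᵢαᵢ) = 172.2×0.03 + 6×0.11 + 172.2×0.01 + 220.1×0.21 + 2.7×0.58 + 2.5×0.25 = 55.960.
ᾱ = 55.960 / 575.7 = 0.0972.
Eyring denominator: −S ln(1−ᾱ) = 58.868.
V = 10.5 × 16.4 × 4.3 = 740.46 m³.
T = 0.161·V/[−S·ln(1−ᾱ)] = 0.161·740.46/58.868 = 2.03 s.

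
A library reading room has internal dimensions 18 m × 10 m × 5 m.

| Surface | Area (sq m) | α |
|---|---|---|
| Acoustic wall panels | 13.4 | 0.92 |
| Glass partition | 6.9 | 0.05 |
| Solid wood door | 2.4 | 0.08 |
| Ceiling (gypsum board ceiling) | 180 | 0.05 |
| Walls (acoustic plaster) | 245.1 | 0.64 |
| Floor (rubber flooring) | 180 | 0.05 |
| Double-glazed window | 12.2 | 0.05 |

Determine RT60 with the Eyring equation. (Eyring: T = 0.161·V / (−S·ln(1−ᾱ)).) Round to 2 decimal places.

S = Σ Sᵢ = 640.0 sq m.
Absorption A = 13.4·0.92 + 6.9·0.05 + 2.4·0.08 + 180·0.05 + 245.1·0.64 + 180·0.05 + 12.2·0.05 = 188.339 sabins.
Mean coefficient ᾱ = A/S = 0.2943.
−S·ln(1−ᾱ) = −640.0 × ln(1 − 0.2943) = 223.082.
V = 18 × 10 × 5 = 900 m³.
RT60 = 0.161 × 900 / 223.082 = 0.65 s.

0.65 sec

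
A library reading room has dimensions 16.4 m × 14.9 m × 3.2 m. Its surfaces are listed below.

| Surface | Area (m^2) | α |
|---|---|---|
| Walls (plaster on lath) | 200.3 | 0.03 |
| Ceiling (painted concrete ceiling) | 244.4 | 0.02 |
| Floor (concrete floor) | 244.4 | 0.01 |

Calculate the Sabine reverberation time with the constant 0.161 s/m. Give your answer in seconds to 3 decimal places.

Equivalent absorption area: A = 200.3·0.03 + 244.4·0.02 + 244.4·0.01 = 13.341 m^2.
Volume V = 16.4 × 14.9 × 3.2 = 781.952 m³.
RT60 = 0.161 · V / A = 0.161 × 781.952 / 13.341 = 9.437 s.

9.437 s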